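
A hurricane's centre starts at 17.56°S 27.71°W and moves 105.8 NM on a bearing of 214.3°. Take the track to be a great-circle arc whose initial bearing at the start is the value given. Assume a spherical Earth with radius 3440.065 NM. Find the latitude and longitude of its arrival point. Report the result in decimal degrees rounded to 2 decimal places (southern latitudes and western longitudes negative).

Angular distance δ = d/R = 105.8 / 3440.065 = 0.030755 rad.
Converting: φ₁ = -0.306480 rad, θ = 3.740241 rad.
Applying the spherical law of cosines for sides, sin φ₂ = sin φ₁ cos δ + cos φ₁ sin δ cos θ = -0.325781, so φ₂ = -19.01°.
For the longitude increment, Δλ = atan2( sin θ sin δ cos φ₁, cos δ − sin φ₁ sin φ₂ ) = atan2(-0.016521, 0.901238) = -1.05°.
Hence λ₂ = -27.71° + -1.05° = -28.76°.

latitude -19.01°, longitude -28.76°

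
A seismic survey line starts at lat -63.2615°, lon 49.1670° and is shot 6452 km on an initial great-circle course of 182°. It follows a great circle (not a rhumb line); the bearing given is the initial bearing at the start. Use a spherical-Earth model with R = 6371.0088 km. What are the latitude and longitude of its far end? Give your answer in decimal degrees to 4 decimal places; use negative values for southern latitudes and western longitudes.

The arc subtends δ = 6452/6371.0088 = 1.012712 rad at the centre.
Start latitude φ₁ = -1.104121 rad; initial bearing θ = 3.176499 rad.
Destination latitude: φ₂ = arcsin( sin φ₁ cos δ + cos φ₁ sin δ cos θ ) = arcsin(-0.854356) = -58.6887°.
Δλ = atan2( sin θ sin δ cos φ₁ , cos δ − sin φ₁ sin φ₂ ) = atan2(-0.013320, -0.233438) = -3.084596 rad = -176.7344°.
λ₂ = λ₁ + Δλ = -127.5674°.

latitude -58.6887°, longitude -127.5674°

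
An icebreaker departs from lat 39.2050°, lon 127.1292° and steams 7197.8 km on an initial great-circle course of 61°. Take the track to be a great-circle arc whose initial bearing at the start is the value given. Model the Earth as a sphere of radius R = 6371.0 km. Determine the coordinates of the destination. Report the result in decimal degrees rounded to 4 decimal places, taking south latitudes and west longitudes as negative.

latitude 37.5567°, longitude -146.7511°

Central angle δ = d/R = 1.129776 rad.
With φ₁ = 39.2050° = 0.684256 rad and θ = 61° = 1.064651 rad:
sin φ₂ = sin φ₁ cos δ + cos φ₁ sin δ cos θ = (0.632097)(0.426863) + (0.774889)(0.904316)(0.484810) = 0.609547
φ₂ = asin(0.609547) = 0.655489 rad = 37.5567°.
For the longitude increment, Δλ = atan2( sin θ sin δ cos φ₁, cos δ − sin φ₁ sin φ₂ ) = atan2(0.612886, 0.041570) = 86.1197°.
λ₂ = 127.1292° + 86.1197° = 213.2489°, normalized to (−180°, 180°] → -146.7511°.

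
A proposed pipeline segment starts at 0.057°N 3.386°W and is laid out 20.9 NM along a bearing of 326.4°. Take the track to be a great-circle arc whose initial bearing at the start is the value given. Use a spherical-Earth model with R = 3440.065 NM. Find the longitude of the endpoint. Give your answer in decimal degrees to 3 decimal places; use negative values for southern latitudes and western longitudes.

longitude -3.579°

Central angle δ = d/R = 0.006075 rad.
Start latitude φ₁ = 0.000995 rad; initial bearing θ = 5.696755 rad.
sin φ₂ = sin φ₁ cos δ + cos φ₁ sin δ cos θ = (0.000995)(0.999982) + (1.000000)(0.006075)(0.832921) = 0.006055
φ₂ = asin(0.006055) = 0.006055 rad = 0.347°.
For the longitude increment, Δλ = atan2( sin θ sin δ cos φ₁, cos δ − sin φ₁ sin φ₂ ) = atan2(-0.003362, 0.999976) = -0.193°.
Hence λ₂ = -3.386° + -0.193° = -3.579°.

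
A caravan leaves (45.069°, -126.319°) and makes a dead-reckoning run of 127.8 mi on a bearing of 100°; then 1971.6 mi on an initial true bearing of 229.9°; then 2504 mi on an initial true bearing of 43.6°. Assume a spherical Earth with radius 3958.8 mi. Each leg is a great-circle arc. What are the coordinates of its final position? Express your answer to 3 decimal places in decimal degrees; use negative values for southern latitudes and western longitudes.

latitude 45.618°, longitude -111.592°

Apply the spherical direct solution leg by leg, carrying full precision between legs.
Leg 1: from (45.069°, -126.319°), δ = 127.8/3958.8 = 0.032283 rad, θ = 100° → φ = 44.719°, λ = -123.755°.
Leg 2: from (44.719°, -123.755°), δ = 1971.6/3958.8 = 0.498030 rad, θ = 229.9° → φ = 23.548°, λ = -147.245°.
Leg 3: from (23.548°, -147.245°), δ = 2504/3958.8 = 0.632515 rad, θ = 43.6° → φ = 45.618°, λ = -111.592°.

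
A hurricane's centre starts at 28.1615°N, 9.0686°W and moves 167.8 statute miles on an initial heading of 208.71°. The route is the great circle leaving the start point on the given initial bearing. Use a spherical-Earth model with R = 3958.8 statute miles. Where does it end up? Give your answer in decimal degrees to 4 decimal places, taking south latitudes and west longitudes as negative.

latitude 26.0254°, longitude -10.3666°

Central angle δ = d/R = 0.042387 rad.
Converting: φ₁ = 0.491511 rad, θ = 3.642677 rad.
sin φ₂ = sin φ₁ cos δ + cos φ₁ sin δ cos θ = (0.471958)(0.999102) + (0.881621)(0.042374)(-0.877062) = 0.438770
φ₂ = asin(0.438770) = 0.454229 rad = 26.0254°.
Δλ = atan2( sin θ sin δ cos φ₁ , cos δ − sin φ₁ sin φ₂ ) = atan2(-0.017946, 0.792021) = -0.022654 rad = -1.2980°.
Hence λ₂ = -9.0686° + -1.2980° = -10.3666°.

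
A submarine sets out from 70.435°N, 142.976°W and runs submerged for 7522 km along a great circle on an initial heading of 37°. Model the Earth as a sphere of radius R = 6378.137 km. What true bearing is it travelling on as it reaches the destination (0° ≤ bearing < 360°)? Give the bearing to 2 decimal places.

final bearing 165.31°

Angular distance δ = d/R = 7522 / 6378.137 = 1.179341 rad.
With φ₁ = 70.435° = 1.229323 rad and θ = 37° = 0.645772 rad:
sin φ₂ = sin φ₁ cos δ + cos φ₁ sin δ cos θ = (0.942262)(0.381534) + (0.334876)(0.924355)(0.798636) = 0.606718
φ₂ = asin(0.606718) = 0.651925 rad = 37.353°.
Then Δλ = atan2(0.186288, -0.190154) = 2.366462 rad, from sin θ sin δ cos φ₁ over cos δ − sin φ₁ sin φ₂.
Hence λ₂ = -142.976° + 135.588° = -7.388°.
The forward bearing on arrival equals the back-azimuth from the destination plus 180°.
Back-azimuth from P₂ (37.35°, -7.39°) to P₁ (70.44°, -142.98°), with Δλ' = λ₁ − λ₂ = -135.59°: atan2( sin Δλ' cos φ₁ , cos φ₂ sin φ₁ − sin φ₂ cos φ₁ cos Δλ' ) = 345.31°.
Final bearing = (345.31° + 180°) mod 360° = 165.31°.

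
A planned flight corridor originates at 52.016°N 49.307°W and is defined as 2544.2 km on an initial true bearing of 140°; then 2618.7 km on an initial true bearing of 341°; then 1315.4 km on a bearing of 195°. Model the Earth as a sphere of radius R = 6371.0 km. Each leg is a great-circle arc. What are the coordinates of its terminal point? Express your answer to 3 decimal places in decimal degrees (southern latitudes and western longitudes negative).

Apply the spherical direct solution leg by leg, carrying full precision between legs.
Leg 1: from (52.016°, -49.307°), δ = 2544.2/6371 = 0.399341 rad, θ = 140° → φ = 32.879°, λ = -31.994°.
Leg 2: from (32.879°, -31.994°), δ = 2618.7/6371 = 0.411034 rad, θ = 341° → φ = 54.579°, λ = -44.964°.
Leg 3: from (54.579°, -44.964°), δ = 1315.4/6371 = 0.206467 rad, θ = 195° → φ = 43.066°, λ = -49.129°.

latitude 43.066°, longitude -49.129°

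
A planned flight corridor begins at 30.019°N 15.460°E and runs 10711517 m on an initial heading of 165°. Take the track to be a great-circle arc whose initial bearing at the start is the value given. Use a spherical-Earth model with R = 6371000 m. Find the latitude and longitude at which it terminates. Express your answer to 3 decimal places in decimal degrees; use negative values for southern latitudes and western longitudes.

latitude -62.427°, longitude 49.222°

δ = 10711517/6371000 = 1.681293 rad (96.3310°).
With φ₁ = 30.019° = 0.523930 rad and θ = 165° = 2.879793 rad:
Destination latitude: φ₂ = arcsin( sin φ₁ cos δ + cos φ₁ sin δ cos θ ) = arcsin(-0.886423) = -62.427°.
For the longitude increment, Δλ = atan2( sin θ sin δ cos φ₁, cos δ − sin φ₁ sin φ₂ ) = atan2(0.222734, 0.333194) = 33.762°.
λ₂ = λ₁ + Δλ = 49.222°.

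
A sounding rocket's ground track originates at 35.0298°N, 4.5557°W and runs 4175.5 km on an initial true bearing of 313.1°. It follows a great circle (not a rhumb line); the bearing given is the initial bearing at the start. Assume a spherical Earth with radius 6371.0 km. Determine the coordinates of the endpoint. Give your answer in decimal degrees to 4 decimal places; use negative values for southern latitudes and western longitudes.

The arc subtends δ = 4175.5/6371 = 0.655392 rad at the centre.
Start latitude φ₁ = 0.611385 rad; initial bearing θ = 5.464626 rad.
sin φ₂ = sin φ₁ cos δ + cos φ₁ sin δ cos θ = (0.574002)(0.792809) + (0.818854)(0.609470)(0.683274) = 0.796074
φ₂ = asin(0.796074) = 0.920779 rad = 52.7568°.
Then Δλ = atan2(-0.364400, 0.335861) = -0.826130 rad, from sin θ sin δ cos φ₁ over cos δ − sin φ₁ sin φ₂.
λ₂ = λ₁ + Δλ = -51.8894°.

latitude 52.7568°, longitude -51.8894°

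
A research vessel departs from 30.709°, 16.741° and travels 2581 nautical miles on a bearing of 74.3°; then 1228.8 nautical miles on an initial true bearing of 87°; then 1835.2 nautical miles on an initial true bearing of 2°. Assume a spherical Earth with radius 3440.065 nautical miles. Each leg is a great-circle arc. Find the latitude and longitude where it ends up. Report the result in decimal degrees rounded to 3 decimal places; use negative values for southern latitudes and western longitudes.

Apply the spherical direct solution leg by leg, carrying full precision between legs.
Leg 1: from (30.709°, 16.741°), δ = 2581/3440.065 = 0.750277 rad, θ = 74.3° → φ = 32.154°, λ = 67.575°.
Leg 2: from (32.154°, 67.575°), δ = 1228.8/3440.065 = 0.357203 rad, θ = 87° → φ = 30.937°, λ = 91.597°.
Leg 3: from (30.937°, 91.597°), δ = 1835.2/3440.065 = 0.533478 rad, θ = 2° → φ = 61.471°, λ = 93.727°.

latitude 61.471°, longitude 93.727°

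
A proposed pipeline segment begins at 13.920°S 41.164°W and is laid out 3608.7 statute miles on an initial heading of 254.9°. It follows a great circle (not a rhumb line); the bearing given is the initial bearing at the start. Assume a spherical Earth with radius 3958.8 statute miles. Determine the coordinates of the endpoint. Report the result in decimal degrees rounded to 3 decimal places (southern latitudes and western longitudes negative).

δ = 3608.7/3958.8 = 0.911564 rad (52.2288°).
With φ₁ = -13.920° = -0.242950 rad and θ = 254.9° = 4.448844 rad:
Applying the spherical law of cosines for sides, sin φ₂ = sin φ₁ cos δ + cos φ₁ sin δ cos θ = -0.347221, so φ₂ = -20.317°.
For the longitude increment, Δλ = atan2( sin θ sin δ cos φ₁, cos δ − sin φ₁ sin φ₂ ) = atan2(-0.740758, 0.528980) = -54.469°.
λ₂ = -41.164° + -54.469° = -95.633°.

latitude -20.317°, longitude -95.633°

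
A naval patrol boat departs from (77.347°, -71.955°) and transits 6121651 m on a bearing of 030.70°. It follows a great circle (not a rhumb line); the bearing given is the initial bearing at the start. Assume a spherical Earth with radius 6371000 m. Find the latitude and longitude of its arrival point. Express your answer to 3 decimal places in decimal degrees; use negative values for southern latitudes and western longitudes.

Angular distance δ = d/R = 6121651 / 6371000 = 0.960862 rad.
With φ₁ = 77.347° = 1.349960 rad and θ = 30.7° = 0.535816 rad:
Destination latitude: φ₂ = arcsin( sin φ₁ cos δ + cos φ₁ sin δ cos θ ) = arcsin(0.713288) = 45.503°.
Then Δλ = atan2(0.091667, -0.123152) = 2.501721 rad, from sin θ sin δ cos φ₁ over cos δ − sin φ₁ sin φ₂.
λ₂ = -71.955° + 143.338° = 71.383°.

latitude 45.503°, longitude 71.383°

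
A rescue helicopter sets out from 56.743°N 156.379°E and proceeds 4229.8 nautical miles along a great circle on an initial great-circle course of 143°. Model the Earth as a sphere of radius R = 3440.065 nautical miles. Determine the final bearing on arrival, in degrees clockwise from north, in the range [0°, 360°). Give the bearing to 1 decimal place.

final bearing 160.5°

Angular distance δ = d/R = 4229.8 / 3440.065 = 1.229570 rad.
With φ₁ = 56.743° = 0.990352 rad and θ = 143° = 2.495821 rad:
sin φ₂ = sin φ₁ cos δ + cos φ₁ sin δ cos θ = (0.836219)(0.334643) + (0.548395)(0.942345)(-0.798636) = -0.132882
φ₂ = asin(-0.132882) = -0.133276 rad = -7.636°.
Then Δλ = atan2(0.311005, 0.445762) = 0.609176 rad, from sin θ sin δ cos φ₁ over cos δ − sin φ₁ sin φ₂.
λ₂ = 156.379° + 34.903° = 191.282°, normalized to (−180°, 180°] → -168.718°.
The forward bearing on arrival equals the back-azimuth from the destination plus 180°.
Back-azimuth from P₂ (-7.6°, -168.7°) to P₁ (56.7°, 156.4°), with Δλ' = λ₁ − λ₂ = 325.1°: atan2( sin Δλ' cos φ₁ , cos φ₂ sin φ₁ − sin φ₂ cos φ₁ cos Δλ' ) = 340.5°.
Final bearing = (340.5° + 180°) mod 360° = 160.5°.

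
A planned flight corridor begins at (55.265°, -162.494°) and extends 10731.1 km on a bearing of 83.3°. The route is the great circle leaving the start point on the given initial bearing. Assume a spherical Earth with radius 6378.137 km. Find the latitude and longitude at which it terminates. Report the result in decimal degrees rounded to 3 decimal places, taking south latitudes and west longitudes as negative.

latitude -1.463°, longitude -63.355°

Central angle δ = d/R = 1.682482 rad.
With φ₁ = 55.265° = 0.964556 rad and θ = 83.3° = 1.453859 rad:
sin φ₂ = sin φ₁ cos δ + cos φ₁ sin δ cos θ = (0.821796)(-0.111454) + (0.569782)(0.993770)(0.116671) = -0.025529
φ₂ = asin(-0.025529) = -0.025532 rad = -1.463°.
Δλ = atan2( sin θ sin δ cos φ₁ , cos δ − sin φ₁ sin φ₂ ) = atan2(0.562365, -0.090474) = 1.730310 rad = 99.139°.
λ₂ = -162.494° + 99.139° = -63.355°.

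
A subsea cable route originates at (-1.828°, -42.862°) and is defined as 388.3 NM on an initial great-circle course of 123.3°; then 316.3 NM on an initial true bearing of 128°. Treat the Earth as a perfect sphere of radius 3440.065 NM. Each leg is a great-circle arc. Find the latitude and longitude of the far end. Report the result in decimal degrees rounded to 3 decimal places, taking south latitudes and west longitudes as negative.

Apply the spherical direct solution leg by leg, carrying full precision between legs.
Leg 1: from (-1.828°, -42.862°), δ = 388.3/3440.065 = 0.112876 rad, θ = 123.3° → φ = -5.365°, λ = -37.436°.
Leg 2: from (-5.365°, -37.436°), δ = 316.3/3440.065 = 0.091946 rad, θ = 128° → φ = -8.592°, λ = -33.240°.

latitude -8.592°, longitude -33.240°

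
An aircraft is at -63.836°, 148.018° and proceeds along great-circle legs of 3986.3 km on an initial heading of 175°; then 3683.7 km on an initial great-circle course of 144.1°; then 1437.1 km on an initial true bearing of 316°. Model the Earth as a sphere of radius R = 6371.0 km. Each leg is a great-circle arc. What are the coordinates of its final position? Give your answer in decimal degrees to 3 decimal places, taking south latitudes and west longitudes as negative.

Apply the spherical direct solution leg by leg, carrying full precision between legs.
Leg 1: from (-63.836°, 148.018°), δ = 3986.3/6371 = 0.625695 rad, θ = 175° → φ = -79.985°, λ = -49.051°.
Leg 2: from (-79.985°, -49.051°), δ = 3683.7/6371 = 0.578198 rad, θ = 144.1° → φ = -64.379°, λ = 83.124°.
Leg 3: from (-64.379°, 83.124°), δ = 1437.1/6371 = 0.225569 rad, θ = 316° → φ = -54.024°, λ = 67.788°.

latitude -54.024°, longitude 67.788°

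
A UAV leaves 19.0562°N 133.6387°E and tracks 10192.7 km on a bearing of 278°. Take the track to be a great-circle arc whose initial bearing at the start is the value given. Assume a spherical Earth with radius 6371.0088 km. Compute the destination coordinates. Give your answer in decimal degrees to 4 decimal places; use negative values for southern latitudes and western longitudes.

latitude 7.0078°, longitude 39.4275°

δ = 10192.7/6371.0088 = 1.599857 rad (91.6650°).
Start latitude φ₁ = 0.332593 rad; initial bearing θ = 4.852015 rad.
Applying the spherical law of cosines for sides, sin φ₂ = sin φ₁ cos δ + cos φ₁ sin δ cos θ = 0.122004, so φ₂ = 7.0078°.
Then Δλ = atan2(-0.935605, -0.068890) = -1.644295 rad, from sin θ sin δ cos φ₁ over cos δ − sin φ₁ sin φ₂.
λ₂ = λ₁ + Δλ = 39.4275°.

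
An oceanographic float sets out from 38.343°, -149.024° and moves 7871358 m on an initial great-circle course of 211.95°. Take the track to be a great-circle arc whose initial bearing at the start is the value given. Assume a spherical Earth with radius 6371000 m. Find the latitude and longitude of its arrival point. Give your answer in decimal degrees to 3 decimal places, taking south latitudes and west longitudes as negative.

latitude -25.107°, longitude 177.482°

δ = 7871358/6371000 = 1.235498 rad (70.7888°).
Start latitude φ₁ = 0.669212 rad; initial bearing θ = 3.699225 rad.
Applying the spherical law of cosines for sides, sin φ₂ = sin φ₁ cos δ + cos φ₁ sin δ cos θ = -0.424303, so φ₂ = -25.107°.
For the longitude increment, Δλ = atan2( sin θ sin δ cos φ₁, cos δ − sin φ₁ sin φ₂ ) = atan2(-0.391928, 0.592275) = -33.494°.
λ₂ = -149.024° + -33.494° = -182.518°, normalized to (−180°, 180°] → 177.482°.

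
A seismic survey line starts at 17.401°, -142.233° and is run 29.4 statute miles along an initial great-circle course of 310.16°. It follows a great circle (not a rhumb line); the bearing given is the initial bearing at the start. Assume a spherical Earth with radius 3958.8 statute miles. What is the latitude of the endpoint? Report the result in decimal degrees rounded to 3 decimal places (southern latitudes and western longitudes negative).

latitude 17.675°

δ = 29.4/3958.8 = 0.007426 rad (0.4255°).
Start latitude φ₁ = 0.303705 rad; initial bearing θ = 5.413313 rad.
Destination latitude: φ₂ = arcsin( sin φ₁ cos δ + cos φ₁ sin δ cos θ ) = arcsin(0.303619) = 17.675°.
Δλ = atan2( sin θ sin δ cos φ₁ , cos δ − sin φ₁ sin φ₂ ) = atan2(-0.005416, 0.909173) = -0.005957 rad = -0.341°.
λ₂ = -142.233° + -0.341° = -142.574°.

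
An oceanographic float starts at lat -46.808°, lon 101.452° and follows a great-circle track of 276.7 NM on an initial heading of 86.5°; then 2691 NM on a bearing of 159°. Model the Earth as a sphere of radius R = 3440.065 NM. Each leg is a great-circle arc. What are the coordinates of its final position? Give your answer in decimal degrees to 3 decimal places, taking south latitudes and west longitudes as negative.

Apply the spherical direct solution leg by leg, carrying full precision between legs.
Leg 1: from (-46.808°, 101.452°), δ = 276.7/3440.065 = 0.080435 rad, θ = 86.5° → φ = -46.332°, λ = 108.122°.
Leg 2: from (-46.332°, 108.122°), δ = 2691/3440.065 = 0.782253 rad, θ = 159° → φ = -75.346°, λ = -164.998°.

latitude -75.346°, longitude -164.998°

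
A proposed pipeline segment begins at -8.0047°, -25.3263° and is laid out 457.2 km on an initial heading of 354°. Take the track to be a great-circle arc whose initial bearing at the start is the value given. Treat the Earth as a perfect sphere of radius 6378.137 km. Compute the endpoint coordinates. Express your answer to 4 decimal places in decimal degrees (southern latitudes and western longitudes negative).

The arc subtends δ = 457.2/6378.137 = 0.071682 rad at the centre.
Start latitude φ₁ = -0.139708 rad; initial bearing θ = 6.178466 rad.
Destination latitude: φ₂ = arcsin( sin φ₁ cos δ + cos φ₁ sin δ cos θ ) = arcsin(-0.068362) = -3.9199°.
Then Δλ = atan2(-0.007413, 0.987912) = -0.007504 rad, from sin θ sin δ cos φ₁ over cos δ − sin φ₁ sin φ₂.
λ₂ = -25.3263° + -0.4300° = -25.7563°.

latitude -3.9199°, longitude -25.7563°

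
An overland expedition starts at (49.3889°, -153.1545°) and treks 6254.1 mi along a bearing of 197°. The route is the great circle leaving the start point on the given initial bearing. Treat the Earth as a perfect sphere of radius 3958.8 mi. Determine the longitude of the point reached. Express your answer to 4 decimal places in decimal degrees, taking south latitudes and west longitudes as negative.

longitude -175.2520°

Angular distance δ = d/R = 6254.1 / 3958.8 = 1.579797 rad.
Converting: φ₁ = 0.861999 rad, θ = 3.438299 rad.
Applying the spherical law of cosines for sides, sin φ₂ = sin φ₁ cos δ + cos φ₁ sin δ cos θ = -0.629287, so φ₂ = -38.9975°.
Δλ = atan2( sin θ sin δ cos φ₁ , cos δ − sin φ₁ sin φ₂ ) = atan2(-0.190303, 0.468719) = -0.385674 rad = -22.0975°.
λ₂ = λ₁ + Δλ = -175.2520°.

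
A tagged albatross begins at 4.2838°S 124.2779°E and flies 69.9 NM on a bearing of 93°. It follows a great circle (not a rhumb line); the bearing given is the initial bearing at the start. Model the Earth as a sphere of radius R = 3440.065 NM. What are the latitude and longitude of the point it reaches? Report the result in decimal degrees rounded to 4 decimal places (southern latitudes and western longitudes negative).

latitude -4.3438°, longitude 125.4439°

Angular distance δ = d/R = 69.9 / 3440.065 = 0.020319 rad.
Start latitude φ₁ = -0.074766 rad; initial bearing θ = 1.623156 rad.
Destination latitude: φ₂ = arcsin( sin φ₁ cos δ + cos φ₁ sin δ cos θ ) = arcsin(-0.075742) = -4.3438°.
Then Δλ = atan2(0.020233, 0.994136) = 0.020350 rad, from sin θ sin δ cos φ₁ over cos δ − sin φ₁ sin φ₂.
λ₂ = λ₁ + Δλ = 125.4439°.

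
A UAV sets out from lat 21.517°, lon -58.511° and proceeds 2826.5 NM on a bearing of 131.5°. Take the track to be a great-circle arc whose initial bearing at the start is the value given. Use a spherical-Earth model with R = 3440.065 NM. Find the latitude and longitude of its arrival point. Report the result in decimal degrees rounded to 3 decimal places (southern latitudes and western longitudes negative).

latitude -11.631°, longitude -24.460°

The arc subtends δ = 2826.5/3440.065 = 0.821641 rad at the centre.
Converting: φ₁ = 0.375542 rad, θ = 2.295108 rad.
Destination latitude: φ₂ = arcsin( sin φ₁ cos δ + cos φ₁ sin δ cos θ ) = arcsin(-0.201615) = -11.631°.
Then Δλ = atan2(0.510213, 0.754968) = 0.594304 rad, from sin θ sin δ cos φ₁ over cos δ − sin φ₁ sin φ₂.
λ₂ = λ₁ + Δλ = -24.460°.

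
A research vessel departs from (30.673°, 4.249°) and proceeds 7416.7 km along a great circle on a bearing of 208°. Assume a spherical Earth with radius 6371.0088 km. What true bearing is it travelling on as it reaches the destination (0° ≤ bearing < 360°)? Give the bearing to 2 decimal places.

final bearing 207.71°

Angular distance δ = d/R = 7416.7 / 6371.0088 = 1.164133 rad.
Start latitude φ₁ = 0.535345 rad; initial bearing θ = 3.630285 rad.
Destination latitude: φ₂ = arcsin( sin φ₁ cos δ + cos φ₁ sin δ cos θ ) = arcsin(-0.495700) = -29.716°.
Then Δλ = atan2(-0.370858, 0.648422) = -0.519531 rad, from sin θ sin δ cos φ₁ over cos δ − sin φ₁ sin φ₂.
Hence λ₂ = 4.249° + -29.767° = -25.518°.
The forward bearing on arrival equals the back-azimuth from the destination plus 180°.
Back-azimuth from P₂ (-29.72°, -25.52°) to P₁ (30.67°, 4.25°), with Δλ' = λ₁ − λ₂ = 29.77°: atan2( sin Δλ' cos φ₁ , cos φ₂ sin φ₁ − sin φ₂ cos φ₁ cos Δλ' ) = 27.71°.
Final bearing = (27.71° + 180°) mod 360° = 207.71°.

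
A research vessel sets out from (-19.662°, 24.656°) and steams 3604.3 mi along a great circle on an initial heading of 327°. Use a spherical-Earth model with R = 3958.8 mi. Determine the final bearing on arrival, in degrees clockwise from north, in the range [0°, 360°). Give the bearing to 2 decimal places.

Angular distance δ = d/R = 3604.3 / 3958.8 = 0.910453 rad.
Start latitude φ₁ = -0.343167 rad; initial bearing θ = 5.707227 rad.
Applying the spherical law of cosines for sides, sin φ₂ = sin φ₁ cos δ + cos φ₁ sin δ cos θ = 0.417359, so φ₂ = 24.668°.
Then Δλ = atan2(-0.405066, 0.753817) = -0.493081 rad, from sin θ sin δ cos φ₁ over cos δ − sin φ₁ sin φ₂.
λ₂ = 24.656° + -28.251° = -3.595°.
The forward bearing on arrival equals the back-azimuth from the destination plus 180°.
Back-azimuth from P₂ (24.67°, -3.60°) to P₁ (-19.66°, 24.66°), with Δλ' = λ₁ − λ₂ = 28.25°: atan2( sin Δλ' cos φ₁ , cos φ₂ sin φ₁ − sin φ₂ cos φ₁ cos Δλ' ) = 145.64°.
Final bearing = (145.64° + 180°) mod 360° = 325.64°.

final bearing 325.64°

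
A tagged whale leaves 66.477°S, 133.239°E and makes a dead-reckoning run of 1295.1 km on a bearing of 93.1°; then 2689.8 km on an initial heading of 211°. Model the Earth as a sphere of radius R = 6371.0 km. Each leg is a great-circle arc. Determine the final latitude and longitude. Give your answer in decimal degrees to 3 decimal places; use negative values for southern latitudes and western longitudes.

latitude -77.034°, longitude 90.972°

Apply the spherical direct solution leg by leg, carrying full precision between legs.
Leg 1: from (-66.477°, 133.239°), δ = 1295.1/6371 = 0.203280 rad, θ = 93.1° → φ = -64.472°, λ = 161.129°.
Leg 2: from (-64.472°, 161.129°), δ = 2689.8/6371 = 0.422194 rad, θ = 211° → φ = -77.034°, λ = 90.972°.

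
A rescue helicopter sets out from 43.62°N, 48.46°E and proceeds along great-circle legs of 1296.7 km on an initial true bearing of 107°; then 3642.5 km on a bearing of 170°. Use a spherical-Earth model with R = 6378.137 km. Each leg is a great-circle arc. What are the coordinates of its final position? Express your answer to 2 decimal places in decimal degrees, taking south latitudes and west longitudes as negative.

Apply the spherical direct solution leg by leg, carrying full precision between legs.
Leg 1: from (43.62°, 48.46°), δ = 1296.7/6378.137 = 0.203304 rad, θ = 107° → φ = 39.27°, λ = 62.90°.
Leg 2: from (39.27°, 62.90°), δ = 3642.5/6378.137 = 0.571092 rad, θ = 170° → φ = 6.91°, λ = 68.33°.

latitude 6.91°, longitude 68.33°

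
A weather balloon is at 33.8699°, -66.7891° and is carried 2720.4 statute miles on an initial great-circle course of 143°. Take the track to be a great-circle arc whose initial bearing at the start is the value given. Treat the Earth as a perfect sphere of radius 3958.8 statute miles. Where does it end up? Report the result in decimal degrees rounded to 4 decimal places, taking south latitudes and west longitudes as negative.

δ = 2720.4/3958.8 = 0.687178 rad (39.3724°).
With φ₁ = 33.8699° = 0.591141 rad and θ = 143° = 2.495821 rad:
sin φ₂ = sin φ₁ cos δ + cos φ₁ sin δ cos θ = (0.557309)(0.773039) + (0.830305)(0.634358)(-0.798636) = 0.010172
φ₂ = asin(0.010172) = 0.010172 rad = 0.5828°.
Then Δλ = atan2(0.316983, 0.767370) = 0.391728 rad, from sin θ sin δ cos φ₁ over cos δ − sin φ₁ sin φ₂.
Hence λ₂ = -66.7891° + 22.4444° = -44.3447°.

latitude 0.5828°, longitude -44.3447°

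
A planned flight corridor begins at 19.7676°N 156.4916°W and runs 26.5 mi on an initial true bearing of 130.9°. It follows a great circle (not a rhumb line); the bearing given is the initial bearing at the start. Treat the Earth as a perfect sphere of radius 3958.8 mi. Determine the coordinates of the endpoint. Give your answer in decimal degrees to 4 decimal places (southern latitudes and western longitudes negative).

The arc subtends δ = 26.5/3958.8 = 0.006694 rad at the centre.
Start latitude φ₁ = 0.345010 rad; initial bearing θ = 2.284636 rad.
sin φ₂ = sin φ₁ cos δ + cos φ₁ sin δ cos θ = (0.338206)(0.999978) + (0.941072)(0.006694)(-0.654741) = 0.334074
φ₂ = asin(0.334074) = 0.340622 rad = 19.5162°.
Then Δλ = atan2(0.004761, 0.886992) = 0.005368 rad, from sin θ sin δ cos φ₁ over cos δ − sin φ₁ sin φ₂.
λ₂ = λ₁ + Δλ = -156.1840°.

latitude 19.5162°, longitude -156.1840°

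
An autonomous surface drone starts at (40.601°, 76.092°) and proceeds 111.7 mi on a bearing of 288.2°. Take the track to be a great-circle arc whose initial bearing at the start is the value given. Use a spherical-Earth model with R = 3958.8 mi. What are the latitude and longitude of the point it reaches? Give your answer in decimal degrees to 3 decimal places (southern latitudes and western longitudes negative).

Angular distance δ = d/R = 111.7 / 3958.8 = 0.028216 rad.
With φ₁ = 40.601° = 0.708621 rad and θ = 288.2° = 5.030039 rad:
sin φ₂ = sin φ₁ cos δ + cos φ₁ sin δ cos θ = (0.650787)(0.999602) + (0.759260)(0.028212)(0.312335) = 0.657219
φ₂ = asin(0.657219) = 0.717123 rad = 41.088°.
Then Δλ = atan2(-0.020349, 0.571892) = -0.035566 rad, from sin θ sin δ cos φ₁ over cos δ − sin φ₁ sin φ₂.
λ₂ = 76.092° + -2.038° = 74.054°.

latitude 41.088°, longitude 74.054°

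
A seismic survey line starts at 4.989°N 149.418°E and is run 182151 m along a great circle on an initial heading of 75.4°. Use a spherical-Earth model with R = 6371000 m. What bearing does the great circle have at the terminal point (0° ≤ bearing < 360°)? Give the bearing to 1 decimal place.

The arc subtends δ = 182151/6371000 = 0.028591 rad at the centre.
Start latitude φ₁ = 0.087074 rad; initial bearing θ = 1.315978 rad.
sin φ₂ = sin φ₁ cos δ + cos φ₁ sin δ cos θ = (0.086964)(0.999591) + (0.996211)(0.028587)(0.252069) = 0.094107
φ₂ = asin(0.094107) = 0.094247 rad = 5.400°.
For the longitude increment, Δλ = atan2( sin θ sin δ cos φ₁, cos δ − sin φ₁ sin φ₂ ) = atan2(0.027559, 0.991407) = 1.592°.
Hence λ₂ = 149.418° + 1.592° = 151.010°.
The forward bearing on arrival equals the back-azimuth from the destination plus 180°.
Back-azimuth from P₂ (5.4°, 151.0°) to P₁ (5.0°, 149.4°), with Δλ' = λ₁ − λ₂ = -1.6°: atan2( sin Δλ' cos φ₁ , cos φ₂ sin φ₁ − sin φ₂ cos φ₁ cos Δλ' ) = 255.5°.
Final bearing = (255.5° + 180°) mod 360° = 75.5°.

final bearing 75.5°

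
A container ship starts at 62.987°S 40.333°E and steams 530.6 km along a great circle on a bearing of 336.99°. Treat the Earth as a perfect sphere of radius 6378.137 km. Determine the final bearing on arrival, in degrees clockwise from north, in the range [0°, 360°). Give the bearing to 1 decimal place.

final bearing 340.1°

Central angle δ = d/R = 0.083190 rad.
With φ₁ = -62.987° = -1.099331 rad and θ = 336.99° = 5.881585 rad:
Destination latitude: φ₂ = arcsin( sin φ₁ cos δ + cos φ₁ sin δ cos θ ) = arcsin(-0.853084) = -58.549°.
Then Δλ = atan2(-0.014753, 0.236526) = -0.062291 rad, from sin θ sin δ cos φ₁ over cos δ − sin φ₁ sin φ₂.
λ₂ = 40.333° + -3.569° = 36.764°.
The forward bearing on arrival equals the back-azimuth from the destination plus 180°.
Back-azimuth from P₂ (-58.5°, 36.8°) to P₁ (-63.0°, 40.3°), with Δλ' = λ₁ − λ₂ = 3.6°: atan2( sin Δλ' cos φ₁ , cos φ₂ sin φ₁ − sin φ₂ cos φ₁ cos Δλ' ) = 160.1°.
Final bearing = (160.1° + 180°) mod 360° = 340.1°.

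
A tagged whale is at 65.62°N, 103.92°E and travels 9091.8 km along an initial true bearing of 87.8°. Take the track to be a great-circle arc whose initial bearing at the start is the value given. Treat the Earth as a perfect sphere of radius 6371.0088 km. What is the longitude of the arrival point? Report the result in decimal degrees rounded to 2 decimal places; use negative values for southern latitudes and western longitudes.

δ = 9091.8/6371.0088 = 1.427058 rad (81.7644°).
Start latitude φ₁ = 1.145285 rad; initial bearing θ = 1.532399 rad.
Destination latitude: φ₂ = arcsin( sin φ₁ cos δ + cos φ₁ sin δ cos θ ) = arcsin(0.146153) = 8.40°.
Then Δλ = atan2(0.408229, 0.010124) = 1.546003 rad, from sin θ sin δ cos φ₁ over cos δ − sin φ₁ sin φ₂.
λ₂ = 103.92° + 88.58° = 192.50°, normalized to (−180°, 180°] → -167.50°.

longitude -167.50°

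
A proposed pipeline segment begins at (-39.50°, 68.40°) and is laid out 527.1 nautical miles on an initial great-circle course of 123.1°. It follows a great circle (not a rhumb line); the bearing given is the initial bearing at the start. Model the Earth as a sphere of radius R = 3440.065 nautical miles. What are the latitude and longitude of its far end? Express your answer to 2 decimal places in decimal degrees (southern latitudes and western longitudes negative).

δ = 527.1/3440.065 = 0.153224 rad (8.7791°).
Start latitude φ₁ = -0.689405 rad; initial bearing θ = 2.148500 rad.
Destination latitude: φ₂ = arcsin( sin φ₁ cos δ + cos φ₁ sin δ cos θ ) = arcsin(-0.692940) = -43.86°.
For the longitude increment, Δλ = atan2( sin θ sin δ cos φ₁, cos δ − sin φ₁ sin φ₂ ) = atan2(0.098657, 0.547520) = 10.21°.
λ₂ = λ₁ + Δλ = 78.61°.

latitude -43.86°, longitude 78.61°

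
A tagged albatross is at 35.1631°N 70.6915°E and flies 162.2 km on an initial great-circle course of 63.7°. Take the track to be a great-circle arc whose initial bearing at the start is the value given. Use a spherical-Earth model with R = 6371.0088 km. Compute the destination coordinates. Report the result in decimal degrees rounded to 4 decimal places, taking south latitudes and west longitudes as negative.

latitude 35.7988°, longitude 72.3038°

δ = 162.2/6371.0088 = 0.025459 rad (1.4587°).
With φ₁ = 35.1631° = 0.613712 rad and θ = 63.7° = 1.111775 rad:
Applying the spherical law of cosines for sides, sin φ₂ = sin φ₁ cos δ + cos φ₁ sin δ cos θ = 0.584940, so φ₂ = 35.7988°.
Δλ = atan2( sin θ sin δ cos φ₁ , cos δ − sin φ₁ sin φ₂ ) = atan2(0.018657, 0.662805) = 0.028141 rad = 1.6123°.
Hence λ₂ = 70.6915° + 1.6123° = 72.3038°.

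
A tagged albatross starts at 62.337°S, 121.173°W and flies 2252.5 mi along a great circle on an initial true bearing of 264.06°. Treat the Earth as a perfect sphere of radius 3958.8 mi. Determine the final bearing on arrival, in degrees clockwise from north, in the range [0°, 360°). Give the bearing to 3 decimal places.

final bearing 313.402°

Central angle δ = d/R = 0.568986 rad.
Start latitude φ₁ = -1.087986 rad; initial bearing θ = 4.608716 rad.
Applying the spherical law of cosines for sides, sin φ₂ = sin φ₁ cos δ + cos φ₁ sin δ cos θ = -0.772037, so φ₂ = -50.537°.
Δλ = atan2( sin θ sin δ cos φ₁ , cos δ − sin φ₁ sin φ₂ ) = atan2(-0.248795, 0.158660) = -1.003108 rad = -57.474°.
Hence λ₂ = -121.173° + -57.474° = -178.647°.
The forward bearing on arrival equals the back-azimuth from the destination plus 180°.
Back-azimuth from P₂ (-50.537°, -178.647°) to P₁ (-62.337°, -121.173°), with Δλ' = λ₁ − λ₂ = 57.474°: atan2( sin Δλ' cos φ₁ , cos φ₂ sin φ₁ − sin φ₂ cos φ₁ cos Δλ' ) = 133.402°.
Final bearing = (133.402° + 180°) mod 360° = 313.402°.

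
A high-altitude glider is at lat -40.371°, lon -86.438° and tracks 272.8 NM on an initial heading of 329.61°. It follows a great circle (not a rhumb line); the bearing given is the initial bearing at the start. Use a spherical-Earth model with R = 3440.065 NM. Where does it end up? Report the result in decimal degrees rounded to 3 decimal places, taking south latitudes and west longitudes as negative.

latitude -36.416°, longitude -89.292°

The arc subtends δ = 272.8/3440.065 = 0.079301 rad at the centre.
Converting: φ₁ = -0.704607 rad, θ = 5.752780 rad.
Applying the spherical law of cosines for sides, sin φ₂ = sin φ₁ cos δ + cos φ₁ sin δ cos θ = -0.593638, so φ₂ = -36.416°.
For the longitude increment, Δλ = atan2( sin θ sin δ cos φ₁, cos δ − sin φ₁ sin φ₂ ) = atan2(-0.030532, 0.612338) = -2.854°.
Hence λ₂ = -86.438° + -2.854° = -89.292°.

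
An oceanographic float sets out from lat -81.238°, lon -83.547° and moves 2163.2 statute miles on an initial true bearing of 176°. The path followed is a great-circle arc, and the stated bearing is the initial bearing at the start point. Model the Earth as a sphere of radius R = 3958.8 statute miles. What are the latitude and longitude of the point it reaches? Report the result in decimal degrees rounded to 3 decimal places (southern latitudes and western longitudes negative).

latitude -67.425°, longitude 91.035°

Angular distance δ = d/R = 2163.2 / 3958.8 = 0.546428 rad.
Start latitude φ₁ = -1.417871 rad; initial bearing θ = 3.071779 rad.
Destination latitude: φ₂ = arcsin( sin φ₁ cos δ + cos φ₁ sin δ cos θ ) = arcsin(-0.923379) = -67.425°.
Then Δλ = atan2(0.005522, -0.058217) = 3.047028 rad, from sin θ sin δ cos φ₁ over cos δ − sin φ₁ sin φ₂.
λ₂ = -83.547° + 174.582° = 91.035°.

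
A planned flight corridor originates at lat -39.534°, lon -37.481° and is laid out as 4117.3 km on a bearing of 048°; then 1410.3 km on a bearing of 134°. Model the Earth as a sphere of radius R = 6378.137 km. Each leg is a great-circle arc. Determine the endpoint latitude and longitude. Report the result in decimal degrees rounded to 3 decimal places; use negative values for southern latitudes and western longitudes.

Apply the spherical direct solution leg by leg, carrying full precision between legs.
Leg 1: from (-39.534°, -37.481°), δ = 4117.3/6378.137 = 0.645533 rad, θ = 48° → φ = -11.419°, λ = -10.344°.
Leg 2: from (-11.419°, -10.344°), δ = 1410.3/6378.137 = 0.221115 rad, θ = 134° → φ = -20.029°, λ = -0.677°.

latitude -20.029°, longitude -0.677°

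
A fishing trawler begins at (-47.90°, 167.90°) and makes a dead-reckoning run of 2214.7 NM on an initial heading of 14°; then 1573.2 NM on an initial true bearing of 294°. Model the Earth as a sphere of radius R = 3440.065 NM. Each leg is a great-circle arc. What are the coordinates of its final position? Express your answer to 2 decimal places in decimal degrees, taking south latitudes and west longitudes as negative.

latitude -0.36°, longitude 152.64°

Apply the spherical direct solution leg by leg, carrying full precision between legs.
Leg 1: from (-47.90°, 167.90°), δ = 2214.7/3440.065 = 0.643796 rad, θ = 14° → φ = -11.71°, λ = 176.43°.
Leg 2: from (-11.71°, 176.43°), δ = 1573.2/3440.065 = 0.457317 rad, θ = 294° → φ = -0.36°, λ = 152.64°.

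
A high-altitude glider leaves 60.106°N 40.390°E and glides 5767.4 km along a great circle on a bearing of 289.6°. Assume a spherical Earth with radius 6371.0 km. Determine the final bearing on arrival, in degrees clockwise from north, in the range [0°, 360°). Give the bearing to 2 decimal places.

The arc subtends δ = 5767.4/6371 = 0.905258 rad at the centre.
Converting: φ₁ = 1.049048 rad, θ = 5.054474 rad.
Applying the spherical law of cosines for sides, sin φ₂ = sin φ₁ cos δ + cos φ₁ sin δ cos θ = 0.666833, so φ₂ = 41.823°.
Then Δλ = atan2(-0.369316, 0.039372) = -1.464590 rad, from sin θ sin δ cos φ₁ over cos δ − sin φ₁ sin φ₂.
λ₂ = λ₁ + Δλ = -43.525°.
The forward bearing on arrival equals the back-azimuth from the destination plus 180°.
Back-azimuth from P₂ (41.82°, -43.52°) to P₁ (60.11°, 40.39°), with Δλ' = λ₁ − λ₂ = 83.91°: atan2( sin Δλ' cos φ₁ , cos φ₂ sin φ₁ − sin φ₂ cos φ₁ cos Δλ' ) = 39.05°.
Final bearing = (39.05° + 180°) mod 360° = 219.05°.

final bearing 219.05°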